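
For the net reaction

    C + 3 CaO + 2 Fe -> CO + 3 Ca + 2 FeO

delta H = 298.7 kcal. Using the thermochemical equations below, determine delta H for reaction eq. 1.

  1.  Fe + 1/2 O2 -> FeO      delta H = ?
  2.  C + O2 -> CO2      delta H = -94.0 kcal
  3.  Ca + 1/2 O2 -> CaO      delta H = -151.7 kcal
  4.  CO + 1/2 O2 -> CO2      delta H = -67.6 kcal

delta H = -65.0 kcal

eq. 1 × 2 (×2 to match 2 FeO in the target): contributes 2·x
eq. 2 as written (C already on the reactant side): -94.0 kcal
eq. 3 reversed and × 3 (CaO must end up as a reactant; ×3 to match 3 CaO in the target): (-3)·(-151.7) = +455.1 kcal
eq. 4 reversed (reverse to put CO on the product side): +67.6 kcal
+298.7 = (-94.0) + (+455.1) + (+67.6) + 2·x
x = (+298.7 − (+428.7)) / (2) = -65.0 kcal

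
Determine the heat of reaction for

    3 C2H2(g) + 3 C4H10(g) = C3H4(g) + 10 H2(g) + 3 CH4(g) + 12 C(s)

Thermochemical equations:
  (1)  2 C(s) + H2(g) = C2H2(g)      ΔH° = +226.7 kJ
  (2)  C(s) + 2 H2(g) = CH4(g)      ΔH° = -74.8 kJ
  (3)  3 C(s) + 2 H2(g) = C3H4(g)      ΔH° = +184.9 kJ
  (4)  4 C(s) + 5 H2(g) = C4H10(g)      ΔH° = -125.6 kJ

ΔH° = -342.8 kJ

(1) reversed and × 3 (reverse to put C2H2(g) on the reactant side; scale by 3 for the 3 C2H2(g)): (-3)·(+226.7) = -680.1 kJ
(2) × 3 (×3 to match 3 CH4(g) in the target): (3)·(-74.8) = -224.4 kJ
(3) as written (C3H4(g) already on the product side): +184.9 kJ
(4) reversed and × 3 (C4H10(g) must end up as a reactant; ×3 to match 3 C4H10(g) in the target): (-3)·(-125.6) = +376.8 kJ
By Hess's law, ΔH° = (-680.1) + (-224.4) + (+184.9) + (+376.8) = -342.8 kJ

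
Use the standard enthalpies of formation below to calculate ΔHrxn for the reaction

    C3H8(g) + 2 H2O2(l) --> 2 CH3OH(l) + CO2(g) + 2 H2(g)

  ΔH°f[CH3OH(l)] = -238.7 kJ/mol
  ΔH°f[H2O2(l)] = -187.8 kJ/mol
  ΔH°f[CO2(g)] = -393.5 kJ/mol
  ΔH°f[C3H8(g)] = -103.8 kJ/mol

Products: 2·(-238.7) + 1·(-393.5) + 2·(+0.0) = -870.9
Reactants: 1·(-103.8) + 2·(-187.8) = -479.4
ΔHrxn = (-870.9) − (-479.4) = -391.5 kJ/mol

ΔHrxn = -391.5 kJ/mol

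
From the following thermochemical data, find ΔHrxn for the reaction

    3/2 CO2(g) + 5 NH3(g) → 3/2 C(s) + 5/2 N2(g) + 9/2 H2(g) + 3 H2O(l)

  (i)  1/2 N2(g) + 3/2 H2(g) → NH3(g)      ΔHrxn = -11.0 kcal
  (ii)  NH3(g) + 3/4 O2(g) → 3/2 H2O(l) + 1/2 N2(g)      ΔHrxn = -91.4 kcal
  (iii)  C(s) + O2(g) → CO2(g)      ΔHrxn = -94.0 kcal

ΔHrxn = -8.8 kcal

(i) reversed and × 3: (-3)·(-11.0) = +33.0 kcal
(ii) × 2: (2)·(-91.4) = -182.8 kcal
(iii) reversed and × 3/2: (-3/2)·(-94.0) = +141.0 kcal
Combining the equations, ΔHrxn = (-3)·(-11.0) + (2)·(-91.4) + (-3/2)·(-94.0) = -8.8 kcal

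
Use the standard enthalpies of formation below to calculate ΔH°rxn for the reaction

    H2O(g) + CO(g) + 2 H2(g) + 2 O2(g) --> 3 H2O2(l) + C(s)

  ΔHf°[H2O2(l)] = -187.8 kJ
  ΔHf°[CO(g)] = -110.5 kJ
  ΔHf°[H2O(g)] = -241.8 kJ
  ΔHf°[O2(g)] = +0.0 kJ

ΔH°rxn = -211.1 kJ

Products: 3·(-187.8) + 1·(+0.0) = -563.4
Reactants: 1·(-241.8) + 1·(-110.5) + 2·(+0.0) + 2·(+0.0) = -352.3
ΔH°rxn = (-563.4) − (-352.3) = -211.1 kJ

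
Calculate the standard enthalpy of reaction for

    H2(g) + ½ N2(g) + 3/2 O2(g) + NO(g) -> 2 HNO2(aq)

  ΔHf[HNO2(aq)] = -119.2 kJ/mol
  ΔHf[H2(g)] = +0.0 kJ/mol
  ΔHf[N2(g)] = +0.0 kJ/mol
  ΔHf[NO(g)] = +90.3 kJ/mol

Products: 2·(-119.2) = -238.4
Reactants: 1·(+0.0) + 1/2·(+0.0) + 3/2·(+0.0) + 1·(+90.3) = +90.3
ΔHrxn = (-238.4) − (+90.3) = -328.7 kJ/mol

ΔHrxn = -328.7 kJ/mol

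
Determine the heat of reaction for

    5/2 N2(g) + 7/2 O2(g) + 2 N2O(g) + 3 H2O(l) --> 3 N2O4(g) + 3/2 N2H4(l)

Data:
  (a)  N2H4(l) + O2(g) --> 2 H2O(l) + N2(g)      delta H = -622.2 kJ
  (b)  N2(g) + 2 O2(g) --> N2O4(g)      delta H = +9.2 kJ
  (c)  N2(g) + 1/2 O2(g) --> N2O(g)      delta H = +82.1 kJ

delta H = 796.7 kJ

(a) reversed and × 3/2: (-3/2)·(-622.2) = +933.3 kJ
(b) × 3: (3)·(+9.2) = +27.6 kJ
(c) reversed and × 2: (-2)·(+82.1) = -164.2 kJ
delta H = (+933.3) + (+27.6) + (-164.2) = 796.7 kJ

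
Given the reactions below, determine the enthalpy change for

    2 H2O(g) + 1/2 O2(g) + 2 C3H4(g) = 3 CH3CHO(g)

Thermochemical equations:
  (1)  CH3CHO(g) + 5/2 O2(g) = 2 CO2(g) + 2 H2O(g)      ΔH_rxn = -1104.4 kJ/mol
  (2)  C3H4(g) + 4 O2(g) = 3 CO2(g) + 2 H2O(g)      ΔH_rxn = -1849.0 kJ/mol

ΔH_rxn = -384.8 kJ/mol

(1) reversed and × 3 (CH3CHO(g) must end up as a product; scale by 3 for the 3 CH3CHO(g)): (-3)·(-1104.4) = +3313.2 kJ/mol
(2) × 2 (×2 to match 2 C3H4(g) in the target): (2)·(-1849.0) = -3698.0 kJ/mol
Combining the equations, ΔH_rxn = (+3313.2) + (-3698.0) = -384.8 kJ/mol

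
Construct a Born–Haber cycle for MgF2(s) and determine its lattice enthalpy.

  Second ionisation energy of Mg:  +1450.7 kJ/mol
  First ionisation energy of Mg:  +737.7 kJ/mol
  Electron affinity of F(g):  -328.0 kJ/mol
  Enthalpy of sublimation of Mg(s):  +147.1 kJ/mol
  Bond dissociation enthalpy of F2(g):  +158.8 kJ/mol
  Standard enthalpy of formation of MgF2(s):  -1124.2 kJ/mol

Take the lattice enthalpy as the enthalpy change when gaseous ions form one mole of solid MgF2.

ΔHf° = 1·ΔHsub + 1·(ΣIE) + 1·D(F2) + 2·EA + U
-1124.2 = 1·(+147.1) + 1·(+2188.4) + 1·(+158.8) + 2·(-328.0) + U
U = -1124.2 − (+1838.3) = -2962.5 kJ/mol

U = -2962.5 kJ/mol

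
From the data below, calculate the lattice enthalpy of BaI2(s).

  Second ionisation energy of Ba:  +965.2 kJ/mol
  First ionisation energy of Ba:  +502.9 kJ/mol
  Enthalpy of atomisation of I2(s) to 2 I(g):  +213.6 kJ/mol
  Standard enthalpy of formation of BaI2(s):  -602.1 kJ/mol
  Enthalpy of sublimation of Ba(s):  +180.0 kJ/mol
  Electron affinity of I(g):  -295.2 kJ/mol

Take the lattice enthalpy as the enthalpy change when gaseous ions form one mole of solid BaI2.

U = -1873.4 kJ/mol

ΔHf° = 1·ΔHsub + 1·(ΣIE) + 1·D(I2) + 2·EA + U
-602.1 = 1·(+180.0) + 1·(+1468.1) + 1·(+213.6) + 2·(-295.2) + U
U = -602.1 − (+1271.3) = -1873.4 kJ/mol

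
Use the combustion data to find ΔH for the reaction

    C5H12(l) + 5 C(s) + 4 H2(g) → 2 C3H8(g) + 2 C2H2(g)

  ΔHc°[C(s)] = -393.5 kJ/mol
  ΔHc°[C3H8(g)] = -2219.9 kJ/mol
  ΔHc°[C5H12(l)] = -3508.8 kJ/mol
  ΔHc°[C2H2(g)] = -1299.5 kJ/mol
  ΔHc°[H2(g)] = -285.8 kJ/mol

ΔH = 419.3 kJ/mol

Using ΔH = Σ nΔHc°(reactants) − Σ nΔHc°(products):
= [1·(-3508.8) + 5·(-393.5) + 4·(-285.8)] − [2·(-2219.9) + 2·(-1299.5)]
= 419.3 kJ/mol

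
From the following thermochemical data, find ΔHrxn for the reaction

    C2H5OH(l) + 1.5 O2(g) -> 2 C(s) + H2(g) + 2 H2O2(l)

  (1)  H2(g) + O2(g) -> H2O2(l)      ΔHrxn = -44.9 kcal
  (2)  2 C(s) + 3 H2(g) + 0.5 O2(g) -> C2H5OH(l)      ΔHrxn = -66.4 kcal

ΔHrxn = -23.4 kcal

(1) × 2: (2)·(-44.9) = -89.8 kcal
(2) reversed: +66.4 kcal
Summing the manipulated equations, ΔHrxn = (-89.8) + (+66.4) = -23.4 kcal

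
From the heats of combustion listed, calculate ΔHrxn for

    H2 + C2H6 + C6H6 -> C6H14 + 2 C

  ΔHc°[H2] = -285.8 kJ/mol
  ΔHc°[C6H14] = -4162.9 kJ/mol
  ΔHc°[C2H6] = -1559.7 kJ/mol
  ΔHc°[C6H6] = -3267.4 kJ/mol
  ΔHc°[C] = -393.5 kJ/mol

Using ΔH = Σ nΔHc°(reactants) − Σ nΔHc°(products):
= [1·(-285.8) + 1·(-1559.7) + 1·(-3267.4)] − [1·(-4162.9) + 2·(-393.5)]
= -163.0 kJ/mol

ΔHrxn = -163.0 kJ/mol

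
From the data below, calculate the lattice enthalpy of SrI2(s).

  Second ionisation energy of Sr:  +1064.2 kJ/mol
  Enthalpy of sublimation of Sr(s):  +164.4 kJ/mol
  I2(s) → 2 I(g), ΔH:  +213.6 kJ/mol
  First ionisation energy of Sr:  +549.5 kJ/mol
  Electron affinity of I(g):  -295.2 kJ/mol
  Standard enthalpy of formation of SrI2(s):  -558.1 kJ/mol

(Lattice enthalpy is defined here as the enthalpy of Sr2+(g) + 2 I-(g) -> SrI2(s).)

ΔHf° = 1·ΔHsub + 1·(ΣIE) + 1·D(I2) + 2·EA + U
-558.1 = 1·(+164.4) + 1·(+1613.7) + 1·(+213.6) + 2·(-295.2) + U
U = -558.1 − (+1401.3) = -1959.4 kJ/mol

U = -1959.4 kJ/mol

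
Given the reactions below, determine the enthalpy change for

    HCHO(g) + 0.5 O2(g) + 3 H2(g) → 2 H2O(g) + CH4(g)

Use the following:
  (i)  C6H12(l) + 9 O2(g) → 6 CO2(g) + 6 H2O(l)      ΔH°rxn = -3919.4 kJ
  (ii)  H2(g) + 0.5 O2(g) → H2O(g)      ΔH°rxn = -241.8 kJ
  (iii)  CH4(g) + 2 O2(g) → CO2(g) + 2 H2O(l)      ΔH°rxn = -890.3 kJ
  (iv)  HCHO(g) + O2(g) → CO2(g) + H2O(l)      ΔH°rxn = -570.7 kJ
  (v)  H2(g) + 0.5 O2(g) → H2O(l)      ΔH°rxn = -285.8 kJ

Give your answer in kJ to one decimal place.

ΔH°rxn = -449.8 kJ

(i): not needed (C6H12(l) appears nowhere else).
(ii) × 2 (×2 to match 2 H2O(g) in the target): (2)·(-241.8) = -483.6 kJ
(iii) reversed (reverse to put CH4(g) on the product side): +890.3 kJ
(iv) as written (HCHO(g) already on the reactant side): -570.7 kJ
(v) as written: -285.8 kJ
Summing the manipulated equations, ΔH°rxn = (2)·(-241.8) + (-1)·(-890.3) + (1)·(-570.7) + (1)·(-285.8) = -449.8 kJ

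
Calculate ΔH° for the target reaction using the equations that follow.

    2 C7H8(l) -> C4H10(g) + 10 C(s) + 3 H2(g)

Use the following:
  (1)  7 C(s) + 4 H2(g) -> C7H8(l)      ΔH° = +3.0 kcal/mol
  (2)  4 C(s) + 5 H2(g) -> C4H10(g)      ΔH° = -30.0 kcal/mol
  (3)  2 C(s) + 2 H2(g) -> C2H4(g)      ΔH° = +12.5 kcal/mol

(1) reversed and × 2 (C7H8(l) must end up as a reactant; ×2 to match 2 C7H8(l) in the target): (-2)·(+3.0) = -6.0 kcal/mol
(2) as written (C4H10(g) already on the product side): -30.0 kcal/mol
(3): not needed (C2H4(g) appears nowhere else).
Summing the manipulated equations, ΔH° = (-6.0) + (-30.0) = -36.0 kcal/mol

ΔH° = -36.0 kcal/mol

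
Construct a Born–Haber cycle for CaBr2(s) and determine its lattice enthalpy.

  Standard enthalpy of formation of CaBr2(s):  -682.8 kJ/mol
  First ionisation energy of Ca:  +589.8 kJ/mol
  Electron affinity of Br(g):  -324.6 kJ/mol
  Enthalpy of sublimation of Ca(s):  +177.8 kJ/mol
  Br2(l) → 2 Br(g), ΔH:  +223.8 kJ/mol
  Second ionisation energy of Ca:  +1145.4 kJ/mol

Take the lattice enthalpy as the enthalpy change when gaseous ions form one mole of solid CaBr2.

ΔHf° = 1·ΔHsub + 1·(ΣIE) + 1·D(Br2) + 2·EA + U
-682.8 = 1·(+177.8) + 1·(+1735.2) + 1·(+223.8) + 2·(-324.6) + U
U = -682.8 − (+1487.6) = -2170.4 kJ/mol

U = -2170.4 kJ/mol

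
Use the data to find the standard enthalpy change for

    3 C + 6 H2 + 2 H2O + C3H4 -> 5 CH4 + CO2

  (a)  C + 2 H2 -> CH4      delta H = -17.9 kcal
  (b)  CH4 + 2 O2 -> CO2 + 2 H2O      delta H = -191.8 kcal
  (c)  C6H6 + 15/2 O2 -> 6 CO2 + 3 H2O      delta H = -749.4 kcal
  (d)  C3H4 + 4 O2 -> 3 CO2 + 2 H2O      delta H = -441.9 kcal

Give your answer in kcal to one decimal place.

delta H = -112.0 kcal

(a) × 3 (×3 to match 3 C in the target): (3)·(-17.9) = -53.7 kcal
(b) reversed and × 2: (-2)·(-191.8) = +383.6 kcal
(c): not needed (C6H6 appears nowhere else).
(d) as written (C3H4 already on the reactant side): -441.9 kcal
By Hess's law, delta H = (3)·(-17.9) + (-2)·(-191.8) + (1)·(-441.9) = -112.0 kcal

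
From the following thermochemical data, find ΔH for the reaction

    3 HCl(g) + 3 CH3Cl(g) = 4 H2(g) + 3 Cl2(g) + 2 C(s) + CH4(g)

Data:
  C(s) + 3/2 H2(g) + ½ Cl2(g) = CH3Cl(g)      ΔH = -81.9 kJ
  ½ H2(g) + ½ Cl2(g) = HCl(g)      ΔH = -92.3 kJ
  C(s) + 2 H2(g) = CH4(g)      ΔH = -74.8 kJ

equation 1 reversed and × 3: (-3)·(-81.9) = +245.7 kJ
equation 2 reversed and × 3: (-3)·(-92.3) = +276.9 kJ
equation 3 as written: -74.8 kJ
Summing the manipulated equations, ΔH = (+245.7) + (+276.9) + (-74.8) = 447.8 kJ

ΔH = 447.8 kJ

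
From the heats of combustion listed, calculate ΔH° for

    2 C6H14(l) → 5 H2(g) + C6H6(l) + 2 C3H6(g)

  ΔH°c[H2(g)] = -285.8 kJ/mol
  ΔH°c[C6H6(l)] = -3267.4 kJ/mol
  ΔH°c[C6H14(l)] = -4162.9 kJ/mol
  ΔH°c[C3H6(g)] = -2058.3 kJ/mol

ΔH° = 487.2 kJ/mol

Using ΔH = Σ nΔHc°(reactants) − Σ nΔHc°(products):
= [2·(-4162.9)] − [5·(-285.8) + 1·(-3267.4) + 2·(-2058.3)]
= 487.2 kJ/mol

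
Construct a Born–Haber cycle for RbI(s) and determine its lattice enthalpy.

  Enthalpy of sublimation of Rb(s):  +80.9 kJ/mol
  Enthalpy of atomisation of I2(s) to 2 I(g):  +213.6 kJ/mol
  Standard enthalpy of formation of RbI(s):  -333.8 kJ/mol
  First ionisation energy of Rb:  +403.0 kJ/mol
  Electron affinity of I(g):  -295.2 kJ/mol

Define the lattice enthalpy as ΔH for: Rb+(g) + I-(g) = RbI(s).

ΔHf° = 1·ΔHsub + 1·(ΣIE) + 1/2·D(I2) + 1·EA + U
-333.8 = 1·(+80.9) + 1·(+403.0) + 1/2·(+213.6) + 1·(-295.2) + U
U = -333.8 − (+295.5) = -629.3 kJ/mol

U = -629.3 kJ/mol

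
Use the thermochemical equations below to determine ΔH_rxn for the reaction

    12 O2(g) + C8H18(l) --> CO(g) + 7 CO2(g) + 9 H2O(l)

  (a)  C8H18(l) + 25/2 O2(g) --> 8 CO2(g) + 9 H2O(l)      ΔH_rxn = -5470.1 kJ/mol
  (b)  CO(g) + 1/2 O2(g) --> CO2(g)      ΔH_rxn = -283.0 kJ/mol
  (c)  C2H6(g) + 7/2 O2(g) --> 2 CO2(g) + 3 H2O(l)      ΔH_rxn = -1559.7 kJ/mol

(a) as written: -5470.1 kJ/mol
(b) reversed: +283.0 kJ/mol
(c): not needed.
ΔH_rxn = (1)·(-5470.1) + (-1)·(-283.0) = -5187.1 kJ/mol

ΔH_rxn = -5187.1 kJ/mol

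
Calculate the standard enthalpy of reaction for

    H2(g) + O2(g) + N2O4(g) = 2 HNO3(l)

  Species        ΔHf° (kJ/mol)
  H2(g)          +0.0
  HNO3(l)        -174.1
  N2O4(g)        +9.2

ΔH_rxn = -357.4 kJ/mol

ΔH°rxn = Σ nΔHf°(products) − Σ nΔHf°(reactants).
Products: 2·(-174.1) = -348.2
Reactants: 1·(+0.0) + 1·(+0.0) + 1·(+9.2) = +9.2
ΔH_rxn = (-348.2) − (+9.2) = -357.4 kJ/mol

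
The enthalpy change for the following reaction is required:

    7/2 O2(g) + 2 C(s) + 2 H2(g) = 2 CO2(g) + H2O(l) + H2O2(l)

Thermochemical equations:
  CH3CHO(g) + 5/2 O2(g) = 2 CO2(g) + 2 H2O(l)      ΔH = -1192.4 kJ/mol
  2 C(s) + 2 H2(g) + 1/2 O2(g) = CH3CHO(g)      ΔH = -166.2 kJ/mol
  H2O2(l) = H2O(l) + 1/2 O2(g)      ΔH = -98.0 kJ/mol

equation 1 as written: -1192.4 kJ/mol
equation 2 as written: -166.2 kJ/mol
equation 3 reversed: +98.0 kJ/mol
Summing the manipulated equations, ΔH = (1)·(-1192.4) + (1)·(-166.2) + (-1)·(-98.0) = -1260.6 kJ/mol

ΔH = -1260.6 kJ/mol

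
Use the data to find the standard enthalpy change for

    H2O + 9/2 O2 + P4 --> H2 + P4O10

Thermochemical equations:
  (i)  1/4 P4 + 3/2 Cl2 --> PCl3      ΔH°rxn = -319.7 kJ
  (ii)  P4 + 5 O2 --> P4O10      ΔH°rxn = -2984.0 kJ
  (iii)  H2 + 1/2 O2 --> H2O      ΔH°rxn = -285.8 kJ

ΔH°rxn = -2698.2 kJ

(i): not needed (PCl3 appears nowhere else).
(ii) as written (P4O10 already on the product side): -2984.0 kJ
(iii) reversed (reverse to put H2O on the reactant side): +285.8 kJ
Combining the equations, ΔH°rxn = (1)·(-2984.0) + (-1)·(-285.8) = -2698.2 kJ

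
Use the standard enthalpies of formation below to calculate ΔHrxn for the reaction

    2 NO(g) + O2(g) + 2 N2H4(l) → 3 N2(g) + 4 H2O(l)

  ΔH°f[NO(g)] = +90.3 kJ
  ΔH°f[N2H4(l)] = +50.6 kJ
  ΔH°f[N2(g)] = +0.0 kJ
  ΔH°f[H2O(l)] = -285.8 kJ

ΔHrxn = -1425.0 kJ

Products: 3·(+0.0) + 4·(-285.8) = -1143.2
Reactants: 2·(+90.3) + 1·(+0.0) + 2·(+50.6) = +281.8
ΔHrxn = (-1143.2) − (+281.8) = -1425.0 kJ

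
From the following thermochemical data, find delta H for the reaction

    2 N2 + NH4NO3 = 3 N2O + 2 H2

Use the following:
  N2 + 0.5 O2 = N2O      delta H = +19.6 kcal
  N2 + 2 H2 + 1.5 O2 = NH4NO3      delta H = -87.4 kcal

equation 1 × 3 (scale by 3 for the 3 N2O): (3)·(+19.6) = +58.8 kcal
equation 2 reversed (reverse to put NH4NO3 on the reactant side): +87.4 kcal
delta H = (3)·(+19.6) + (-1)·(-87.4) = 146.2 kcal

delta H = 146.2 kcal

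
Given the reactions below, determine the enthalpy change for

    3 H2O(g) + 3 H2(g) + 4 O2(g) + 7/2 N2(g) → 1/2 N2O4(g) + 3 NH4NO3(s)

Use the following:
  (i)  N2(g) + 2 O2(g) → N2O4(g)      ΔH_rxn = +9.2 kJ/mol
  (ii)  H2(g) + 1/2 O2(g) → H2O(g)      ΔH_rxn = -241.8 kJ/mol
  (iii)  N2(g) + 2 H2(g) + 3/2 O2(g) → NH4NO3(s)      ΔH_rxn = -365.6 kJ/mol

(i) × 1/2: (1/2)·(+9.2) = +4.6 kJ/mol
(ii) reversed and × 3: (-3)·(-241.8) = +725.4 kJ/mol
(iii) × 3: (3)·(-365.6) = -1096.8 kJ/mol
ΔH_rxn = (+4.6) + (+725.4) + (-1096.8) = -366.8 kJ/mol

ΔH_rxn = -366.8 kJ/mol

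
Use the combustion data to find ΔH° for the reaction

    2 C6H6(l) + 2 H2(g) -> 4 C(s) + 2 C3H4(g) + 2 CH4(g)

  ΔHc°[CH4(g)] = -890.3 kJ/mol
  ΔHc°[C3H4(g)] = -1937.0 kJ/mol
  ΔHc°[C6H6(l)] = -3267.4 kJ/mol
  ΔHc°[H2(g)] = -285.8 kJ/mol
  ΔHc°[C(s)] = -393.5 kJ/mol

ΔH° = 122.2 kJ/mol

Using ΔH = Σ nΔHc°(reactants) − Σ nΔHc°(products):
= [2·(-3267.4) + 2·(-285.8)] − [4·(-393.5) + 2·(-1937.0) + 2·(-890.3)]
= 122.2 kJ/mol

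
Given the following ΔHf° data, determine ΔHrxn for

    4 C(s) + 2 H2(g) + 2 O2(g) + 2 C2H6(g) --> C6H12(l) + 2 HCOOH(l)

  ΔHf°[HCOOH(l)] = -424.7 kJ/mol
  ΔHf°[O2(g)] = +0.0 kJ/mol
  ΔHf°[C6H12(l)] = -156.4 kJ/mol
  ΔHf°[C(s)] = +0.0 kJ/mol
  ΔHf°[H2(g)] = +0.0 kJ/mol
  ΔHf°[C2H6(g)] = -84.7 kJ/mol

ΔH°rxn = Σ nΔHf°(products) − Σ nΔHf°(reactants).
Products: 1·(-156.4) + 2·(-424.7) = -1005.8
Reactants: 4·(+0.0) + 2·(+0.0) + 2·(+0.0) + 2·(-84.7) = -169.4
ΔHrxn = (-1005.8) − (-169.4) = -836.4 kJ/mol

ΔHrxn = -836.4 kJ/mol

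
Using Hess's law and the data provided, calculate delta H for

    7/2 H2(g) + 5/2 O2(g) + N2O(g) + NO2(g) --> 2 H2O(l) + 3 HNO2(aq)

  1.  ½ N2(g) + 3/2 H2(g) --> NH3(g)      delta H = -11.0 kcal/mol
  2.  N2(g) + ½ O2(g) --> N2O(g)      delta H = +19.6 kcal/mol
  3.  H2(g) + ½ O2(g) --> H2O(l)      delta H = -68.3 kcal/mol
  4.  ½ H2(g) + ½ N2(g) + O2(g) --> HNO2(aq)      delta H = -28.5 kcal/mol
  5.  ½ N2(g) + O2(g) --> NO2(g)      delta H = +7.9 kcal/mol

eq. 1: not needed (NH3(g) appears nowhere else).
eq. 2 reversed (reverse to put N2O(g) on the reactant side): -19.6 kcal/mol
eq. 3 × 2 (×2 to match 2 H2O(l) in the target): (2)·(-68.3) = -136.6 kcal/mol
eq. 4 × 3 (scale by 3 for the 3 HNO2(aq)): (3)·(-28.5) = -85.5 kcal/mol
eq. 5 reversed (NO2(g) must end up as a reactant): -7.9 kcal/mol
Combining the equations, delta H = (-1)·(+19.6) + (2)·(-68.3) + (3)·(-28.5) + (-1)·(+7.9) = -249.6 kcal/mol

delta H = -249.6 kcal/mol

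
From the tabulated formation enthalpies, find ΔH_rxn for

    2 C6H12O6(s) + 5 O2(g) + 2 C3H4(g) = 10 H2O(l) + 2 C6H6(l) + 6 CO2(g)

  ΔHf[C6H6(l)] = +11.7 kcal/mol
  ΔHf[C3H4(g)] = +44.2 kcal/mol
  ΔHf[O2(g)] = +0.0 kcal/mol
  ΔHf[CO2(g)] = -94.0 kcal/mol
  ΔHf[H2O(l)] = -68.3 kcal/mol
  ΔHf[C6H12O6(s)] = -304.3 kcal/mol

ΔH_rxn = -703.4 kcal/mol

ΔH°rxn = Σ nΔHf°(products) − Σ nΔHf°(reactants).
Products: 10·(-68.3) + 2·(+11.7) + 6·(-94.0) = -1223.6
Reactants: 2·(-304.3) + 5·(+0.0) + 2·(+44.2) = -520.2
ΔH_rxn = (-1223.6) − (-520.2) = -703.4 kcal/mol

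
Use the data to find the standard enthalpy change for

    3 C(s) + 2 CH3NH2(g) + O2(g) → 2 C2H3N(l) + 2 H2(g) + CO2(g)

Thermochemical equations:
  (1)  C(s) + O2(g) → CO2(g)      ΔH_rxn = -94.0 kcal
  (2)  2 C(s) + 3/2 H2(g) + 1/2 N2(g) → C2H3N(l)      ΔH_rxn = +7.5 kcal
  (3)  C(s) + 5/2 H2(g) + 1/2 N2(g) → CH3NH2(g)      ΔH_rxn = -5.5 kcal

(1) as written: -94.0 kcal
(2) × 2: (2)·(+7.5) = +15.0 kcal
(3) reversed and × 2: (-2)·(-5.5) = +11.0 kcal
ΔH_rxn = (-94.0) + (+15.0) + (+11.0) = -68.0 kcal

ΔH_rxn = -68.0 kcal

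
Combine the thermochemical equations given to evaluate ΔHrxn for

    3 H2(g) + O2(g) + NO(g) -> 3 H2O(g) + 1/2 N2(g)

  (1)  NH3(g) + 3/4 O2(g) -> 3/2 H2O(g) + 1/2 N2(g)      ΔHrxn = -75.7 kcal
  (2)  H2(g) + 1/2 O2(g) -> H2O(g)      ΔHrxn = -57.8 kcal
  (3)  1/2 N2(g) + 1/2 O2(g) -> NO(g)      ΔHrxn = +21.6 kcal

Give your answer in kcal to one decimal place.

ΔHrxn = -195.0 kcal

(1): not needed.
(2) × 3: (3)·(-57.8) = -173.4 kcal
(3) reversed: -21.6 kcal
By Hess's law, ΔHrxn = (-173.4) + (-21.6) = -195.0 kcal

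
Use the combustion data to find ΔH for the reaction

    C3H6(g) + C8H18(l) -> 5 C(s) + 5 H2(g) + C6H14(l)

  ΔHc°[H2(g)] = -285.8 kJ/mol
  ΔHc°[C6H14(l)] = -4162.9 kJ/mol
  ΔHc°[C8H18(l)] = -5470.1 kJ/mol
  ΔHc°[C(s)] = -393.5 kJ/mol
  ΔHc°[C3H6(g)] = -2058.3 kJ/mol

ΔH = 31.0 kJ/mol

Using ΔH = Σ nΔHc°(reactants) − Σ nΔHc°(products):
= [1·(-2058.3) + 1·(-5470.1)] − [5·(-393.5) + 5·(-285.8) + 1·(-4162.9)]
= 31.0 kJ/mol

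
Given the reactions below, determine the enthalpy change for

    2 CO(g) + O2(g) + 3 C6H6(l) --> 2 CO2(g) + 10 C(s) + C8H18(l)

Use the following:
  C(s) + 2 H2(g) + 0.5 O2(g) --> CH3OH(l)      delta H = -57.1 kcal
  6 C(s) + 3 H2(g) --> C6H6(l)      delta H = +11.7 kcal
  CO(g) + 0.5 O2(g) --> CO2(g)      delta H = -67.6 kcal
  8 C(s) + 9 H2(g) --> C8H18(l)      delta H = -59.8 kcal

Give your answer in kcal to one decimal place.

equation 1: not needed.
equation 2 reversed and × 3: (-3)·(+11.7) = -35.1 kcal
equation 3 × 2: (2)·(-67.6) = -135.2 kcal
equation 4 as written: -59.8 kcal
Summing the manipulated equations, delta H = (-35.1) + (-135.2) + (-59.8) = -230.1 kcal

delta H = -230.1 kcal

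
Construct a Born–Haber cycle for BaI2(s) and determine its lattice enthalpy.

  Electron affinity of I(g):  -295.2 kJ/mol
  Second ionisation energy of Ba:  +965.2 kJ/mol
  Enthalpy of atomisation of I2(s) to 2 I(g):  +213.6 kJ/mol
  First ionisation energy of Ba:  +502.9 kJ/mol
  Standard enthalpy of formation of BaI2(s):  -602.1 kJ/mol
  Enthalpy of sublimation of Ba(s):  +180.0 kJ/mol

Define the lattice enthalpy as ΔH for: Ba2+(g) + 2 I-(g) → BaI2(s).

ΔHf° = 1·ΔHsub + 1·(ΣIE) + 1·D(I2) + 2·EA + U
-602.1 = 1·(+180.0) + 1·(+1468.1) + 1·(+213.6) + 2·(-295.2) + U
U = -602.1 − (+1271.3) = -1873.4 kJ/mol

U = -1873.4 kJ/mol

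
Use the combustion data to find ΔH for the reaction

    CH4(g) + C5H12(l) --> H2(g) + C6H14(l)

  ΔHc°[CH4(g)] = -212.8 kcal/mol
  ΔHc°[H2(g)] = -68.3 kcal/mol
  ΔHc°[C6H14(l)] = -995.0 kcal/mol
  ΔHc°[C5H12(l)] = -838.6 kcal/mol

Using ΔH = Σ nΔHc°(reactants) − Σ nΔHc°(products):
= [1·(-212.8) + 1·(-838.6)] − [1·(-68.3) + 1·(-995.0)]
= 11.9 kcal/mol

ΔH = 11.9 kcal/mol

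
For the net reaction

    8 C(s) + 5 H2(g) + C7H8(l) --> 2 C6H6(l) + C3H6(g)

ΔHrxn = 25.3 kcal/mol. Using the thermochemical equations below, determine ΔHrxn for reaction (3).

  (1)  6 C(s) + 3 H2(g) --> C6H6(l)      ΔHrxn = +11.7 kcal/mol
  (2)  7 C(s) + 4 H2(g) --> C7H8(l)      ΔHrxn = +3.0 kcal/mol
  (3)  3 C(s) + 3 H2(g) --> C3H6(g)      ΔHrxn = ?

(1) × 2 (scale by 2 for the 2 C6H6(l)): (2)·(+11.7) = +23.4 kcal/mol
(2) reversed (reverse to put C7H8(l) on the reactant side): -3.0 kcal/mol
(3) as written (C3H6(g) already on the product side): contributes x
+25.3 = (+23.4) + (-3.0) + x
x = (+25.3 − (+20.4)) / (1) = 4.9 kcal/mol

ΔHrxn = 4.9 kcal/mol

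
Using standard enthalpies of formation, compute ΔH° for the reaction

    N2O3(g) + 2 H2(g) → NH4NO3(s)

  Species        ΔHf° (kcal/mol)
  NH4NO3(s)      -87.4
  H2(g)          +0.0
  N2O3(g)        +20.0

ΔH° = -107.4 kcal/mol

ΔH°rxn = Σ nΔHf°(products) − Σ nΔHf°(reactants).
Products: 1·(-87.4) = -87.4
Reactants: 1·(+20.0) + 2·(+0.0) = +20.0
ΔH° = (-87.4) − (+20.0) = -107.4 kcal/mol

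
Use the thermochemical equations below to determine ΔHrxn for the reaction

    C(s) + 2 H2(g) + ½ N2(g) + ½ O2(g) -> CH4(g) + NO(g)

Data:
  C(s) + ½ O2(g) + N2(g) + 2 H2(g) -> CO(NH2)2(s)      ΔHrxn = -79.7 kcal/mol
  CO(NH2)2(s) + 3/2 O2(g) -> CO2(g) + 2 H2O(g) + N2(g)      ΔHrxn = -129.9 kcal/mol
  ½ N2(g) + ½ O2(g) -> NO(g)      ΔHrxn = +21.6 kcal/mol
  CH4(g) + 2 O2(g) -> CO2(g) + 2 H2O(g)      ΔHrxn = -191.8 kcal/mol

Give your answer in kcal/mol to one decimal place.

equation 1 as written (C(s) already on the reactant side): -79.7 kcal/mol
equation 2 as written: -129.9 kcal/mol
equation 3 as written (NO(g) already on the product side): +21.6 kcal/mol
equation 4 reversed (reverse to put CH4(g) on the product side): +191.8 kcal/mol
ΔHrxn = (-79.7) + (-129.9) + (+21.6) + (+191.8) = 3.8 kcal/mol

ΔHrxn = 3.8 kcal/mol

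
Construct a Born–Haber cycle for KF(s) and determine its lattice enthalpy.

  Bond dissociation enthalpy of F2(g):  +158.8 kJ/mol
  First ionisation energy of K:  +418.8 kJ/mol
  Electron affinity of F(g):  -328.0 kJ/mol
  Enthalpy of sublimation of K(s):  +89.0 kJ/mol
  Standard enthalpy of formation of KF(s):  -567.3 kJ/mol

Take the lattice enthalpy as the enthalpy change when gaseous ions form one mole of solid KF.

U = -826.5 kJ/mol

ΔHf° = 1·ΔHsub + 1·(ΣIE) + 1/2·D(F2) + 1·EA + U
-567.3 = 1·(+89.0) + 1·(+418.8) + 1/2·(+158.8) + 1·(-328.0) + U
U = -567.3 − (+259.2) = -826.5 kJ/mol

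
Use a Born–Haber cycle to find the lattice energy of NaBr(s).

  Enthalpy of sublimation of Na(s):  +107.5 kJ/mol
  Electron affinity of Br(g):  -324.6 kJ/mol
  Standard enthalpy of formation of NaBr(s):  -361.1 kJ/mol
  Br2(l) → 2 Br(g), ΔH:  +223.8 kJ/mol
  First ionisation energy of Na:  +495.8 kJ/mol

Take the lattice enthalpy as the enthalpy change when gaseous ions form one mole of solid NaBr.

ΔHf° = 1·ΔHsub + 1·(ΣIE) + 1/2·D(Br2) + 1·EA + U
-361.1 = 1·(+107.5) + 1·(+495.8) + 1/2·(+223.8) + 1·(-324.6) + U
U = -361.1 − (+390.6) = -751.7 kJ/mol

U = -751.7 kJ/mol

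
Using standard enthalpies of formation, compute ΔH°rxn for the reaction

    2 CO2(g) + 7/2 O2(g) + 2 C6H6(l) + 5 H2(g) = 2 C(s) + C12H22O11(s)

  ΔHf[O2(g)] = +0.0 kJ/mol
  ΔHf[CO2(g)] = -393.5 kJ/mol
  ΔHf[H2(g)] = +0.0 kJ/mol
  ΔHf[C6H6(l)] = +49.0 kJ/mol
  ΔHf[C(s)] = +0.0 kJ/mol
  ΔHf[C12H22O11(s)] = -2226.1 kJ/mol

ΔH°rxn = -1537.1 kJ/mol

Products: 2·(+0.0) + 1·(-2226.1) = -2226.1
Reactants: 2·(-393.5) + 7/2·(+0.0) + 2·(+49.0) + 5·(+0.0) = -689.0
ΔH°rxn = (-2226.1) − (-689.0) = -1537.1 kJ/mol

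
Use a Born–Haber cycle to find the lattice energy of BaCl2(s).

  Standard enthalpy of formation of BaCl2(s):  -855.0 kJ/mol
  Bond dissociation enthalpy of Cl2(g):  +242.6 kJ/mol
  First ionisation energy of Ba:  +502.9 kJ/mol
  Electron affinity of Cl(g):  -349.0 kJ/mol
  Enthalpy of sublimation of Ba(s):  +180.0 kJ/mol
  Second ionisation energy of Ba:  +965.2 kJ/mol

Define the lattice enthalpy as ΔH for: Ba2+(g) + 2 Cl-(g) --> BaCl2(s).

ΔHf° = 1·ΔHsub + 1·(ΣIE) + 1·D(Cl2) + 2·EA + U
-855.0 = 1·(+180.0) + 1·(+1468.1) + 1·(+242.6) + 2·(-349.0) + U
U = -855.0 − (+1192.7) = -2047.7 kJ/mol

U = -2047.7 kJ/mol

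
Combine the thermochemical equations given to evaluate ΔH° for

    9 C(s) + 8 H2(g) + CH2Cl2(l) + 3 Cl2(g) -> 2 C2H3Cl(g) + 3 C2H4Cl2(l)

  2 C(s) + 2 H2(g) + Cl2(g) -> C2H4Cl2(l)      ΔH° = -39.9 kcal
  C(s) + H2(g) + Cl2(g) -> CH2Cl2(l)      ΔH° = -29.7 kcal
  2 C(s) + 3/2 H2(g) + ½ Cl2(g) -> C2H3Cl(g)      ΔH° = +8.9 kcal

ΔH° = -72.2 kcal

equation 1 × 3: (3)·(-39.9) = -119.7 kcal
equation 2 reversed: +29.7 kcal
equation 3 × 2: (2)·(+8.9) = +17.8 kcal
ΔH° = (3)·(-39.9) + (-1)·(-29.7) + (2)·(+8.9) = -72.2 kcal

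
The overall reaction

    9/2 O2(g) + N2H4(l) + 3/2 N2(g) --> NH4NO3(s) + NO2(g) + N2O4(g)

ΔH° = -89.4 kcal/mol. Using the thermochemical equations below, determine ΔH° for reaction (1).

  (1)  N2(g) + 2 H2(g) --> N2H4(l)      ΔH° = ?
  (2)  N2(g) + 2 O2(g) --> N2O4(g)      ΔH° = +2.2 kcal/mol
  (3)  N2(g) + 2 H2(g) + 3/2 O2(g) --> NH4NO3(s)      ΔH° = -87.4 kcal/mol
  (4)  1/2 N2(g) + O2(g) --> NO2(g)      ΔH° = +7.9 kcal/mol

(1) reversed: contributes −x
(2) as written: +2.2 kcal/mol
(3) as written: -87.4 kcal/mol
(4) as written: +7.9 kcal/mol
-89.4 = (+2.2) + (-87.4) + (+7.9) − x
x = (-89.4 − (-77.3)) / (-1) = 12.1 kcal/mol

ΔH° = 12.1 kcal/mol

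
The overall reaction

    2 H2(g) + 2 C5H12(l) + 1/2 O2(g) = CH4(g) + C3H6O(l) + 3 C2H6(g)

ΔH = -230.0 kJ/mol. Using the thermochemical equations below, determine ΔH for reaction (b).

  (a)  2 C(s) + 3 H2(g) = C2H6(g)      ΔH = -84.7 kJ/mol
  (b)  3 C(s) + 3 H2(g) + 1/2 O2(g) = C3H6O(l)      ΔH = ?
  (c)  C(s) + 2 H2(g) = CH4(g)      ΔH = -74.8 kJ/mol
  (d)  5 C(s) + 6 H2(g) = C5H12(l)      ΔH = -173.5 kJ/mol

ΔH = -248.1 kJ/mol

(a) × 3: (3)·(-84.7) = -254.1 kJ/mol
(b) as written: contributes x
(c) as written: -74.8 kJ/mol
(d) reversed and × 2: (-2)·(-173.5) = +347.0 kJ/mol
-230.0 = (-254.1) + (-74.8) + (+347.0) + x
x = (-230.0 − (+18.1)) / (1) = -248.1 kJ/mol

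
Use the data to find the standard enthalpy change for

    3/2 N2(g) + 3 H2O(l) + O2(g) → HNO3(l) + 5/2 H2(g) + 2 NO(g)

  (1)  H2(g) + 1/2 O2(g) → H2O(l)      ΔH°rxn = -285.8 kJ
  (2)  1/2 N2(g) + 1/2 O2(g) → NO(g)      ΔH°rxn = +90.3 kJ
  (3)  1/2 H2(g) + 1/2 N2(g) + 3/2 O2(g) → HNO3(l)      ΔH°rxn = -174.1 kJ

ΔH°rxn = 863.9 kJ

(1) reversed and × 3: (-3)·(-285.8) = +857.4 kJ
(2) × 2: (2)·(+90.3) = +180.6 kJ
(3) as written: -174.1 kJ
ΔH°rxn = (-3)·(-285.8) + (2)·(+90.3) + (1)·(-174.1) = 863.9 kJ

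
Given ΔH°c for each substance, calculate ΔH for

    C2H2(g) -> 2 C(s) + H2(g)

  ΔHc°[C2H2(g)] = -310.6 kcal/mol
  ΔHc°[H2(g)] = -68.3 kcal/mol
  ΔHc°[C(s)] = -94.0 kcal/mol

ΔH = -54.3 kcal/mol

With combustion enthalpies, reactants minus products:
= [1·(-310.6)] − [2·(-94.0) + 1·(-68.3)]
= -54.3 kcal/mol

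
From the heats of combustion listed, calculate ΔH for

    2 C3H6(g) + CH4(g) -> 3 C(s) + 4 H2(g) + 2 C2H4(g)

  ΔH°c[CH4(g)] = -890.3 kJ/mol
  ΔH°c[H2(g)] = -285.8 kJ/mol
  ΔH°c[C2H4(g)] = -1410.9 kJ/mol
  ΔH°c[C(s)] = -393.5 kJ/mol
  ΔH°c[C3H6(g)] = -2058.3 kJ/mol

Using ΔH = Σ nΔHc°(reactants) − Σ nΔHc°(products):
= [2·(-2058.3) + 1·(-890.3)] − [3·(-393.5) + 4·(-285.8) + 2·(-1410.9)]
= 138.6 kJ/mol

ΔH = 138.6 kJ/mol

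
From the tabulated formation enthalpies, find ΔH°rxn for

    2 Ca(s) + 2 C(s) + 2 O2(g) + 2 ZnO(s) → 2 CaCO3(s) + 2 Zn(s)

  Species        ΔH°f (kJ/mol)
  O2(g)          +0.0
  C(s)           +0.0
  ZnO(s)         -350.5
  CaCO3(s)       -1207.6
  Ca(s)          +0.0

ΔH°rxn = Σ nΔHf°(products) − Σ nΔHf°(reactants).
Products: 2·(-1207.6) + 2·(+0.0) = -2415.2
Reactants: 2·(+0.0) + 2·(+0.0) + 2·(+0.0) + 2·(-350.5) = -701.0
ΔH°rxn = (-2415.2) − (-701.0) = -1714.2 kJ/mol

ΔH°rxn = -1714.2 kJ/mol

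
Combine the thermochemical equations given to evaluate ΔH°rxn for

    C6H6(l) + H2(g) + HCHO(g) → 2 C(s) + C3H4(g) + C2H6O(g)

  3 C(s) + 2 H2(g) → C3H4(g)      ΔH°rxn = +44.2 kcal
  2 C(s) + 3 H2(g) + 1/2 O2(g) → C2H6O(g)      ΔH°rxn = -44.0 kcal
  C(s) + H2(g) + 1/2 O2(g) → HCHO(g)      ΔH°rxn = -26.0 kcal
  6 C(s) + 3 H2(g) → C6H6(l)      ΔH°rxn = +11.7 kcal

equation 1 as written (C3H4(g) already on the product side): +44.2 kcal
equation 2 as written (C2H6O(g) already on the product side): -44.0 kcal
equation 3 reversed (reverse to put HCHO(g) on the reactant side): +26.0 kcal
equation 4 reversed (reverse to put C6H6(l) on the reactant side): -11.7 kcal
By Hess's law, ΔH°rxn = (1)·(+44.2) + (1)·(-44.0) + (-1)·(-26.0) + (-1)·(+11.7) = 14.5 kcal

ΔH°rxn = 14.5 kcal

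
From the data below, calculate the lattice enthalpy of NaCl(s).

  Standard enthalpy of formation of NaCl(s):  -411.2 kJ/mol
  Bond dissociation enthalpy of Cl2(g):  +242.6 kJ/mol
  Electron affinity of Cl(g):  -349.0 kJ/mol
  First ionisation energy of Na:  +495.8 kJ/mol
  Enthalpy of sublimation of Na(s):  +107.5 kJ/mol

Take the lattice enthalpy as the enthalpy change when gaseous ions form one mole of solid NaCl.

U = -786.8 kJ/mol

ΔHf° = 1·ΔHsub + 1·(ΣIE) + 1/2·D(Cl2) + 1·EA + U
-411.2 = 1·(+107.5) + 1·(+495.8) + 1/2·(+242.6) + 1·(-349.0) + U
U = -411.2 − (+375.6) = -786.8 kJ/mol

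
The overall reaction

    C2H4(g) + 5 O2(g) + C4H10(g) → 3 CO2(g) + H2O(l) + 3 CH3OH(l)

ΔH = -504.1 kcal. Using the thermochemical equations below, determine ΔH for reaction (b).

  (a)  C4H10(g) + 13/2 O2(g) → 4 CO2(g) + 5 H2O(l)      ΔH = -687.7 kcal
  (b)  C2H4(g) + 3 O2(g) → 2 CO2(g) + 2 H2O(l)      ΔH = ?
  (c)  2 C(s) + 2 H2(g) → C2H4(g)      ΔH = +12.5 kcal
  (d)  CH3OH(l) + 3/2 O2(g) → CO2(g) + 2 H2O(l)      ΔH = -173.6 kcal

(a) as written: -687.7 kcal
(b) as written: contributes x
(c): not needed.
(d) reversed and × 3: (-3)·(-173.6) = +520.8 kcal
-504.1 = (-687.7) + (+520.8) + x
x = (-504.1 − (-166.9)) / (1) = -337.2 kcal

ΔH = -337.2 kcal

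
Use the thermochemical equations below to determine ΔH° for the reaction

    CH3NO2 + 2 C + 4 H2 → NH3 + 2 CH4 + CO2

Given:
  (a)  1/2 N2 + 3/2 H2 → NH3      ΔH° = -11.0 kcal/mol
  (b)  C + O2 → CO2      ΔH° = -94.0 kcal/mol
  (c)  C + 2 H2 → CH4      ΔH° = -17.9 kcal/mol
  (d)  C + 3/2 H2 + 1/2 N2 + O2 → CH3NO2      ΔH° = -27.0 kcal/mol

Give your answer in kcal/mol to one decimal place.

(a) as written: -11.0 kcal/mol
(b) as written: -94.0 kcal/mol
(c) × 2: (2)·(-17.9) = -35.8 kcal/mol
(d) reversed: +27.0 kcal/mol
ΔH° = (1)·(-11.0) + (1)·(-94.0) + (2)·(-17.9) + (-1)·(-27.0) = -113.8 kcal/mol

ΔH° = -113.8 kcal/mol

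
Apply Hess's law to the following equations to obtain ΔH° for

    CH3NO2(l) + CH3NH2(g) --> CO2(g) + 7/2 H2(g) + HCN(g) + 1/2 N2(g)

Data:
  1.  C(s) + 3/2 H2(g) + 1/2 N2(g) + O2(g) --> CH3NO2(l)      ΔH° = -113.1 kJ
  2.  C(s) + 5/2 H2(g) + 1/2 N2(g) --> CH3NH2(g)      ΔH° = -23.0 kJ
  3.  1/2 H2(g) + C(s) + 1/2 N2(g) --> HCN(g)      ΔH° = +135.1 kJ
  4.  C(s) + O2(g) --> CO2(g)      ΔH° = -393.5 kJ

ΔH° = -122.3 kJ

eq. 1 reversed (reverse to put CH3NO2(l) on the reactant side): +113.1 kJ
eq. 2 reversed (CH3NH2(g) must end up as a reactant): +23.0 kJ
eq. 3 as written (HCN(g) already on the product side): +135.1 kJ
eq. 4 as written (CO2(g) already on the product side): -393.5 kJ
ΔH° = (-1)·(-113.1) + (-1)·(-23.0) + (1)·(+135.1) + (1)·(-393.5) = -122.3 kJ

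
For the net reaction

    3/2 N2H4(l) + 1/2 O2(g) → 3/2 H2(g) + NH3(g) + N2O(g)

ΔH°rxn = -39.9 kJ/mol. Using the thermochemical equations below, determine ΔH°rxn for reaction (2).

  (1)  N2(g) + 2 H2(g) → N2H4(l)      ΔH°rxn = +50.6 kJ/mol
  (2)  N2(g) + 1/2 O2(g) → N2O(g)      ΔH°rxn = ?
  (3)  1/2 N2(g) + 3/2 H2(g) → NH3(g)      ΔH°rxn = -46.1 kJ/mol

(1) reversed and × 3/2 (N2H4(l) must end up as a reactant; ×3/2 to match 3/2 N2H4(l) in the target): (-3/2)·(+50.6) = -75.9 kJ/mol
(2) as written (N2O(g) already on the product side): contributes x
(3) as written (NH3(g) already on the product side): -46.1 kJ/mol
-39.9 = (-75.9) + (-46.1) + x
x = (-39.9 − (-122.0)) / (1) = 82.1 kJ/mol

ΔH°rxn = 82.1 kJ/mol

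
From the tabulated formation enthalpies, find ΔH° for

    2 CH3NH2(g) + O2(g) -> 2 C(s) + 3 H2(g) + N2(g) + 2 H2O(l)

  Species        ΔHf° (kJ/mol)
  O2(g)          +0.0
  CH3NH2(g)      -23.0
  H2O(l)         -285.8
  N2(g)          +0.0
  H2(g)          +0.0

ΔH° = -525.6 kJ/mol

ΔH°rxn = Σ nΔHf°(products) − Σ nΔHf°(reactants).
Products: 2·(+0.0) + 3·(+0.0) + 1·(+0.0) + 2·(-285.8) = -571.6
Reactants: 2·(-23.0) + 1·(+0.0) = -46.0
ΔH° = (-571.6) − (-46.0) = -525.6 kJ/mol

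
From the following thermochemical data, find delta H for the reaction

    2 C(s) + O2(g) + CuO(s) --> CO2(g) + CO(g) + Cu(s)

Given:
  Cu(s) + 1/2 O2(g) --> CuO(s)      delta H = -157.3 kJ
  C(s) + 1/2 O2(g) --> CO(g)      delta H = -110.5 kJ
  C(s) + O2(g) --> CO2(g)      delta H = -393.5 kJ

equation 1 reversed: +157.3 kJ
equation 2 as written: -110.5 kJ
equation 3 as written: -393.5 kJ
Summing the manipulated equations, delta H = (+157.3) + (-110.5) + (-393.5) = -346.7 kJ

delta H = -346.7 kJ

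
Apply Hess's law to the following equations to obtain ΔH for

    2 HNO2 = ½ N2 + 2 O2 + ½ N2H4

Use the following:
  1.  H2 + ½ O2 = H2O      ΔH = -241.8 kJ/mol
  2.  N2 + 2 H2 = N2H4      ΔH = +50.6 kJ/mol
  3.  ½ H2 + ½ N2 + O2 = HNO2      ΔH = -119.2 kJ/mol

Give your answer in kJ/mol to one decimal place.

eq. 1: not needed (H2O appears nowhere else).
eq. 2 × 1/2 (scale by 1/2 for the 1/2 N2H4): (1/2)·(+50.6) = +25.3 kJ/mol
eq. 3 reversed and × 2 (HNO2 must end up as a reactant; ×2 to match 2 HNO2 in the target): (-2)·(-119.2) = +238.4 kJ/mol
Combining the equations, ΔH = (+25.3) + (+238.4) = 263.7 kJ/mol

ΔH = 263.7 kJ/mol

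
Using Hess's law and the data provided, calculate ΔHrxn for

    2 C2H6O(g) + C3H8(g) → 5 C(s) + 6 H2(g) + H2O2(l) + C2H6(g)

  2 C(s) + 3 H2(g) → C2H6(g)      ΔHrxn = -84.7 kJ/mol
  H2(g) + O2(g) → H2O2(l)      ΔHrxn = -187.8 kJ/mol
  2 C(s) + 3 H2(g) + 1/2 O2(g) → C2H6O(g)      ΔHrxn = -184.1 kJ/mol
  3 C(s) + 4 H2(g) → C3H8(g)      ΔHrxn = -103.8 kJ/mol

equation 1 as written: -84.7 kJ/mol
equation 2 as written: -187.8 kJ/mol
equation 3 reversed and × 2: (-2)·(-184.1) = +368.2 kJ/mol
equation 4 reversed: +103.8 kJ/mol
ΔHrxn = (1)·(-84.7) + (1)·(-187.8) + (-2)·(-184.1) + (-1)·(-103.8) = 199.5 kJ/mol

ΔHrxn = 199.5 kJ/mol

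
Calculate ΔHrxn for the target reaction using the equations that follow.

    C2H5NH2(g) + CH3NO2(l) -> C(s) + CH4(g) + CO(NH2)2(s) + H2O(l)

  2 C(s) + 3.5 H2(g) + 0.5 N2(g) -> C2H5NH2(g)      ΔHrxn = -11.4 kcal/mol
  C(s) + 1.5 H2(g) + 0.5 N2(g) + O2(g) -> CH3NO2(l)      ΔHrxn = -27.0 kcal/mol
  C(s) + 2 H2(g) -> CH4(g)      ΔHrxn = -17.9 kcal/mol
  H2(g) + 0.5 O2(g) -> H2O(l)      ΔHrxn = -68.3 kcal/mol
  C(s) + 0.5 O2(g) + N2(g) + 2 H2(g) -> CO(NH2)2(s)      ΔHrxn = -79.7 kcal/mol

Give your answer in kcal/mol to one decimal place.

ΔHrxn = -127.5 kcal/mol

equation 1 reversed (C2H5NH2(g) must end up as a reactant): +11.4 kcal/mol
equation 2 reversed (reverse to put CH3NO2(l) on the reactant side): +27.0 kcal/mol
equation 3 as written (CH4(g) already on the product side): -17.9 kcal/mol
equation 4 as written (H2O(l) already on the product side): -68.3 kcal/mol
equation 5 as written (CO(NH2)2(s) already on the product side): -79.7 kcal/mol
Summing the manipulated equations, ΔHrxn = (+11.4) + (+27.0) + (-17.9) + (-68.3) + (-79.7) = -127.5 kcal/mol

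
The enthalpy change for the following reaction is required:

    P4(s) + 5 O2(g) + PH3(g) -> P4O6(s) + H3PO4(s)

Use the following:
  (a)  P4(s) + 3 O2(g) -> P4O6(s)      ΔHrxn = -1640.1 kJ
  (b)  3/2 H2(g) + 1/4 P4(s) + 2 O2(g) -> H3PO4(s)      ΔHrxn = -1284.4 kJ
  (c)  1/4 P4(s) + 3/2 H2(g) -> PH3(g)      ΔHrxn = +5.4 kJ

ΔHrxn = -2929.9 kJ

(a) as written: -1640.1 kJ
(b) as written: -1284.4 kJ
(c) reversed: -5.4 kJ
ΔHrxn = (-1640.1) + (-1284.4) + (-5.4) = -2929.9 kJ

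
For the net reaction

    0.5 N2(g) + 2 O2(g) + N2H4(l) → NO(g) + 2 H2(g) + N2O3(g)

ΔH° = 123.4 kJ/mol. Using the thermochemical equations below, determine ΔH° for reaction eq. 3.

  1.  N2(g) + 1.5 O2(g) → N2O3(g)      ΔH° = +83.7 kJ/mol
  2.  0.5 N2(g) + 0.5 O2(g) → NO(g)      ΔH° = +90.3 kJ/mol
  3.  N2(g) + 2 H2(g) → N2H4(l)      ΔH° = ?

ΔH° = 50.6 kJ/mol

eq. 1 as written: +83.7 kJ/mol
eq. 2 as written: +90.3 kJ/mol
eq. 3 reversed: contributes −x
+123.4 = (+83.7) + (+90.3) − x
x = (+123.4 − (+174.0)) / (-1) = 50.6 kJ/mol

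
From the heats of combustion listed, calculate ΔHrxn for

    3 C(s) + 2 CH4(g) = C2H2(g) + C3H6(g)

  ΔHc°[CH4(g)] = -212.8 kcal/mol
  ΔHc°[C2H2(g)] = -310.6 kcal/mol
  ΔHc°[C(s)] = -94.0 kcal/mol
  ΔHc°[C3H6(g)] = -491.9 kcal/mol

With combustion enthalpies, reactants minus products:
= [3·(-94.0) + 2·(-212.8)] − [1·(-310.6) + 1·(-491.9)]
= 94.9 kcal/mol

ΔHrxn = 94.9 kcal/mol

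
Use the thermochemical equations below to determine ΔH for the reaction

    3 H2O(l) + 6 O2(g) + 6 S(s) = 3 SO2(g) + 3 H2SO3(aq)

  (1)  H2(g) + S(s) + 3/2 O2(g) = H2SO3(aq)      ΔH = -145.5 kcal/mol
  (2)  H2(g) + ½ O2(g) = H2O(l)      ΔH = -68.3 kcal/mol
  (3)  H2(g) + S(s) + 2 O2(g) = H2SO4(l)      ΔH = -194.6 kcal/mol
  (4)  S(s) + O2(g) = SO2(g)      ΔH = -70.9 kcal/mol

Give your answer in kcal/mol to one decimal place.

ΔH = -444.3 kcal/mol

(1) × 3 (scale by 3 for the 3 H2SO3(aq)): (3)·(-145.5) = -436.5 kcal/mol
(2) reversed and × 3 (H2O(l) must end up as a reactant; ×3 to match 3 H2O(l) in the target): (-3)·(-68.3) = +204.9 kcal/mol
(3): not needed (H2SO4(l) appears nowhere else).
(4) × 3 (scale by 3 for the 3 SO2(g)): (3)·(-70.9) = -212.7 kcal/mol
Summing the manipulated equations, ΔH = (3)·(-145.5) + (-3)·(-68.3) + (3)·(-70.9) = -444.3 kcal/mol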